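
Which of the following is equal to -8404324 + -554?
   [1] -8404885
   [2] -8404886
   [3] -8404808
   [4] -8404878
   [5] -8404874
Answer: 4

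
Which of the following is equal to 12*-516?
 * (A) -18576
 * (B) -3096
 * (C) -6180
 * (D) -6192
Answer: D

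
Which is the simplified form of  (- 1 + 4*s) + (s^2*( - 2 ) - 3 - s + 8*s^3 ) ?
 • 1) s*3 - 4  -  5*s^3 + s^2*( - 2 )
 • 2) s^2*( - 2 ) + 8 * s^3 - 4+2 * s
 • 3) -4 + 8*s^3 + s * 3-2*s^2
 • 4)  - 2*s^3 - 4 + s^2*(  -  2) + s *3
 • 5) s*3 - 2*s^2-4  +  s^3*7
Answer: 3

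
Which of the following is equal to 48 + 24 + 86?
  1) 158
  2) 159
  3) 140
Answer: 1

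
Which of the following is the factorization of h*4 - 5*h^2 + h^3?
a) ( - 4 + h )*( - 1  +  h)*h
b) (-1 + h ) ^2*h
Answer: a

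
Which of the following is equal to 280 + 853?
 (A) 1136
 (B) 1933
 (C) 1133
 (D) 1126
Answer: C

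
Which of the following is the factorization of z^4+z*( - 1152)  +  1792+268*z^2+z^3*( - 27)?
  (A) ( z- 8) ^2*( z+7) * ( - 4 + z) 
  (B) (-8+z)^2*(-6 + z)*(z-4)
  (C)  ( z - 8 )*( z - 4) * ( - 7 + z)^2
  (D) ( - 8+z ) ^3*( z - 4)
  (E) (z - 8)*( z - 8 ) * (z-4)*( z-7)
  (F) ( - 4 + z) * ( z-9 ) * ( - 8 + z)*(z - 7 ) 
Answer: E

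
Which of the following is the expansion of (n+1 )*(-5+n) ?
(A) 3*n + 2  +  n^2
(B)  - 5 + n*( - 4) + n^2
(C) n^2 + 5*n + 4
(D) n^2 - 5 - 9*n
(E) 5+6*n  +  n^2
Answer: B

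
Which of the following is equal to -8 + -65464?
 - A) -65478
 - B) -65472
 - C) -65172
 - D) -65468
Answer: B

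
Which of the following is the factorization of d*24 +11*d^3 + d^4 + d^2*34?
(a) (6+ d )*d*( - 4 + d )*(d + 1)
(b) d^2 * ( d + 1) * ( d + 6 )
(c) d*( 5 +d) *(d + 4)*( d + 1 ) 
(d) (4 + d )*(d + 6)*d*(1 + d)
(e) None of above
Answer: d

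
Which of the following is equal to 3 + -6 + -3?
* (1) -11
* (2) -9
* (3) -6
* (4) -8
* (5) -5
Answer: 3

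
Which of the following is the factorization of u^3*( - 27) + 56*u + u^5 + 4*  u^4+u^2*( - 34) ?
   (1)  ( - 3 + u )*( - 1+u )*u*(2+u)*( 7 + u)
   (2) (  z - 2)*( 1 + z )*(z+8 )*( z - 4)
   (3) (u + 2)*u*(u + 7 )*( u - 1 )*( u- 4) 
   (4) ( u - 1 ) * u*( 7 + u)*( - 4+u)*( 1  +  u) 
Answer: 3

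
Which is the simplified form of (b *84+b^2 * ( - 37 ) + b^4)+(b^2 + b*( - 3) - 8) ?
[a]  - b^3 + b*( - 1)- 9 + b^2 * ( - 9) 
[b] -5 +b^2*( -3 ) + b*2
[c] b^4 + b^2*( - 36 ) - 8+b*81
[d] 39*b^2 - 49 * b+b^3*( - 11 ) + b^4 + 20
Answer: c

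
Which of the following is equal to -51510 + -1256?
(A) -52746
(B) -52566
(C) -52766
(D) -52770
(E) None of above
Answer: C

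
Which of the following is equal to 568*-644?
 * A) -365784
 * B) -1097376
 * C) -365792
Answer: C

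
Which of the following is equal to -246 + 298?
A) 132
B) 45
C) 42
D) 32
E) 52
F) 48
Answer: E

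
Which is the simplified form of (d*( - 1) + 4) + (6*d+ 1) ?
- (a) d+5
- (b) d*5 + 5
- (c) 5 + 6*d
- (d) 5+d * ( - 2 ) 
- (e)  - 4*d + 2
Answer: b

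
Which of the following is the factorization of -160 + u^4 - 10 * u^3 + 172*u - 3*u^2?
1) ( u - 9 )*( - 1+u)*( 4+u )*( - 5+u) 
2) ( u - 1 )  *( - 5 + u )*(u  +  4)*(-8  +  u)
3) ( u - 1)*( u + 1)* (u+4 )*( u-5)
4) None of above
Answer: 2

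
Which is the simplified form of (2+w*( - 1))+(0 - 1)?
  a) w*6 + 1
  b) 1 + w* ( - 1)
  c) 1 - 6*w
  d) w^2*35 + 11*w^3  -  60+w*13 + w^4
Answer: b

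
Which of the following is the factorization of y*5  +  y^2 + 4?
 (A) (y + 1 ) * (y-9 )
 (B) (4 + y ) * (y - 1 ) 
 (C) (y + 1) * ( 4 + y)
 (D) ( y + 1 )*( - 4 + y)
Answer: C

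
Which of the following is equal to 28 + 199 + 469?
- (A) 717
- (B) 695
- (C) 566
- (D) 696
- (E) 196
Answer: D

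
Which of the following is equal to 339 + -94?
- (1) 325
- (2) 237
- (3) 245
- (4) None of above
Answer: 3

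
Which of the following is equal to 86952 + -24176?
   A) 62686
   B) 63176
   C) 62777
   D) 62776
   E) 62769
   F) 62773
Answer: D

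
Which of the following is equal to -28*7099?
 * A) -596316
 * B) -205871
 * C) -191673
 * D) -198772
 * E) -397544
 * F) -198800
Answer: D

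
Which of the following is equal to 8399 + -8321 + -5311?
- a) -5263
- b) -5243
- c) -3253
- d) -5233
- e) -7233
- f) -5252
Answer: d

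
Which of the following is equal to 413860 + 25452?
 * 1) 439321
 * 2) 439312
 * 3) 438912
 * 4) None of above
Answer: 2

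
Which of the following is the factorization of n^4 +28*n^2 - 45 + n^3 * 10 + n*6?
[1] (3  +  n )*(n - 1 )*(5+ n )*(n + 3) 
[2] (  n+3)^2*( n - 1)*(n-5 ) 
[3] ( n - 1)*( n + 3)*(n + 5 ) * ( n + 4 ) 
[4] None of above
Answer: 1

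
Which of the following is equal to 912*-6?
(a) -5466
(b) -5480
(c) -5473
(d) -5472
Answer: d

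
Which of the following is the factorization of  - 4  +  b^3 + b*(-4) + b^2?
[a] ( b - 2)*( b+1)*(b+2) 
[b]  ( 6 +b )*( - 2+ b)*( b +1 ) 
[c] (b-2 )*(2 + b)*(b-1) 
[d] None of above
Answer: a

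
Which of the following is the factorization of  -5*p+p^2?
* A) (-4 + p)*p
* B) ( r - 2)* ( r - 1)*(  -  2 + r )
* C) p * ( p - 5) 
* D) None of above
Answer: C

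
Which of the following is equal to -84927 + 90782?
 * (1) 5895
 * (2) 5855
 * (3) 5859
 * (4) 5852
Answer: 2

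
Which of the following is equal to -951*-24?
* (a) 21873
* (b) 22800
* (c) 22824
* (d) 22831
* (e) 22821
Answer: c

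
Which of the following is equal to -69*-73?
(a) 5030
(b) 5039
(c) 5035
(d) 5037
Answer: d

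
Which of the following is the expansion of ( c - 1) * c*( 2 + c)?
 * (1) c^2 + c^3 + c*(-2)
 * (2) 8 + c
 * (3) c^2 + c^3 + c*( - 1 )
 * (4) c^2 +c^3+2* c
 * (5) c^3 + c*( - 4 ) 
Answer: 1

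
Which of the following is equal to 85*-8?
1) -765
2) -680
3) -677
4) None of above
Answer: 2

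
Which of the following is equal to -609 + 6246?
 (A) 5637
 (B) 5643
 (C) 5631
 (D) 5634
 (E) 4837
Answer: A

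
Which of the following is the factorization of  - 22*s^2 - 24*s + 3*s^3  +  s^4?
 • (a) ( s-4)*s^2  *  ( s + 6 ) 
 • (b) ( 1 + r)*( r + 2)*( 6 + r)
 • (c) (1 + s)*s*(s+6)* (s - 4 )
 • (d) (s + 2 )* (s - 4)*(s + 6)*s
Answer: c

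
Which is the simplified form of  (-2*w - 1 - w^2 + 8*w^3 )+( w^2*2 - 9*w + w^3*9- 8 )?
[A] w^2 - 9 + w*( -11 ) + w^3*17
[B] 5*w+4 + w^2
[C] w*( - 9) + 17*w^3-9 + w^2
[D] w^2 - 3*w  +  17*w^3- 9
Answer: A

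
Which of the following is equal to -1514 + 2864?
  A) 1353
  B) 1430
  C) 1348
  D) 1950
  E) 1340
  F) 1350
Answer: F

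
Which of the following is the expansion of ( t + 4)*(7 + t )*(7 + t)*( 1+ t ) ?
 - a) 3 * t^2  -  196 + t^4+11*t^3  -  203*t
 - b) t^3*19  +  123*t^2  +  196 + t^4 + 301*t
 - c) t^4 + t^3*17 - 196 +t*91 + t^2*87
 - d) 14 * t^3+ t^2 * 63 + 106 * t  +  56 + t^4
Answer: b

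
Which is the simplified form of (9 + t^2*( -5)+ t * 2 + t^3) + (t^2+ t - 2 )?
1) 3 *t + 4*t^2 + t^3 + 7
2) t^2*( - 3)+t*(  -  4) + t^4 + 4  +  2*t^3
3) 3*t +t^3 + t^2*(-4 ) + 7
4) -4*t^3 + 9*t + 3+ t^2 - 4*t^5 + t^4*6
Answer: 3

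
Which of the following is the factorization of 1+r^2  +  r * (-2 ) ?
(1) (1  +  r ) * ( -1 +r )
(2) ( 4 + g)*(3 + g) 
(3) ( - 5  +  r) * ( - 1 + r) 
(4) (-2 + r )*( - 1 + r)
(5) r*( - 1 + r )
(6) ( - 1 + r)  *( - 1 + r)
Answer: 6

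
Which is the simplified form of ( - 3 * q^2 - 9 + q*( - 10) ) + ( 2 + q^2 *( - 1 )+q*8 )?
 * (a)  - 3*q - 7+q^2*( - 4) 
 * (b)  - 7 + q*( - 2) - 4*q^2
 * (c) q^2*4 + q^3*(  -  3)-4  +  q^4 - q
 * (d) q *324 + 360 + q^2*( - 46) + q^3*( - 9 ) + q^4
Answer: b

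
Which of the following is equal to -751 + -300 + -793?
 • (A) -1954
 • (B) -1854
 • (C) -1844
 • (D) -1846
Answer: C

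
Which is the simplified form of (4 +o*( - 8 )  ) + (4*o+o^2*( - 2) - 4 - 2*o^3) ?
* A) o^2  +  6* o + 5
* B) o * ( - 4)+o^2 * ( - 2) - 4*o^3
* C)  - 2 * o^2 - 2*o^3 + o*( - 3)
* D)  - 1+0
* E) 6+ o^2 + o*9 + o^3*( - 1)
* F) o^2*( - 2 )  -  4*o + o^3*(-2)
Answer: F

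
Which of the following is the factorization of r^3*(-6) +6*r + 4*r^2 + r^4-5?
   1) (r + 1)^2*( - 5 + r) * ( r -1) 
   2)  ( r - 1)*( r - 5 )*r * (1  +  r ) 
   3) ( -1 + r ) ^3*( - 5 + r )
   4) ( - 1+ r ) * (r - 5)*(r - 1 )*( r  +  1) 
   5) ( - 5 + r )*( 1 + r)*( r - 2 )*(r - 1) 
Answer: 4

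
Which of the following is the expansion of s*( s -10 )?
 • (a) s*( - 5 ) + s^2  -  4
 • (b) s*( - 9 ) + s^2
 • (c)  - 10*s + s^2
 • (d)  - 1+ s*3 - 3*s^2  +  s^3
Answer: c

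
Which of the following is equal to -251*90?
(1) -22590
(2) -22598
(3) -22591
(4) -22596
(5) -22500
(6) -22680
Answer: 1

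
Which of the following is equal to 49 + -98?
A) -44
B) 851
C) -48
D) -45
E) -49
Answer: E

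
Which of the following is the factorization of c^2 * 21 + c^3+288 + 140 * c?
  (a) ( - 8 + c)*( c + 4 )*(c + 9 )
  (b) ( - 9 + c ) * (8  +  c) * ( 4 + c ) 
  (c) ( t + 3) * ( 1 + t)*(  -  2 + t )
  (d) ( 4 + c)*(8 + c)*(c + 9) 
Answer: d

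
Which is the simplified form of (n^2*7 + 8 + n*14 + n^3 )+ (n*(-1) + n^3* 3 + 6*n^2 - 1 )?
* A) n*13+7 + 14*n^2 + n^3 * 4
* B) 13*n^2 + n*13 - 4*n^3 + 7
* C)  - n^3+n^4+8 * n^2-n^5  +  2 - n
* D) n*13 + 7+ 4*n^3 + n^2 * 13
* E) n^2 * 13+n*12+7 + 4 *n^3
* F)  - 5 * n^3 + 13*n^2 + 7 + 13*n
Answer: D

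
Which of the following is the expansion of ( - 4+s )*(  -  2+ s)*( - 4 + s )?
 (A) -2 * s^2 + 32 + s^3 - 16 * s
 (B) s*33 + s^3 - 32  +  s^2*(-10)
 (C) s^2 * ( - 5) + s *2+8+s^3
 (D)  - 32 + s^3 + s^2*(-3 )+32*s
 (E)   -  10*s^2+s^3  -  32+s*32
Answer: E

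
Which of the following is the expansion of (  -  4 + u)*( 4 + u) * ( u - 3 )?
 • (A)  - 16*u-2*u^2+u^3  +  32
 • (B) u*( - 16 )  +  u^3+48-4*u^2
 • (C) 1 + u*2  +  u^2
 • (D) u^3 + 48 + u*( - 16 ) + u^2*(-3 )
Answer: D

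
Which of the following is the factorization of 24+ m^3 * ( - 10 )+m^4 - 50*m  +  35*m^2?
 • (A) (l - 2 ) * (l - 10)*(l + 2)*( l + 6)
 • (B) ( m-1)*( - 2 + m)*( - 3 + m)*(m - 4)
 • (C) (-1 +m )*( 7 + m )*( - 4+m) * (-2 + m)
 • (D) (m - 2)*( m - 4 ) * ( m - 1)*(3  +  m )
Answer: B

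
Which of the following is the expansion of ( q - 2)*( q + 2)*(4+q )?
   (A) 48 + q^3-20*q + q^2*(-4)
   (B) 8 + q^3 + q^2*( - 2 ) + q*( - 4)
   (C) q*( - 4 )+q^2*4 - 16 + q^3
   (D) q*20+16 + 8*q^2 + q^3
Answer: C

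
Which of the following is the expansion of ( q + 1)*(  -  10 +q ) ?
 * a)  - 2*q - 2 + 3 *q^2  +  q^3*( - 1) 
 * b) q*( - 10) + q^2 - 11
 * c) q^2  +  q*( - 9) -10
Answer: c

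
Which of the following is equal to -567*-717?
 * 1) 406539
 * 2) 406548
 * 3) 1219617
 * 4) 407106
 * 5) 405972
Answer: 1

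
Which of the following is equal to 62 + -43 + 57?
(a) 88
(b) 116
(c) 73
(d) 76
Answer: d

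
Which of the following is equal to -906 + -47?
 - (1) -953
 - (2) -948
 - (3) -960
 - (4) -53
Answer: 1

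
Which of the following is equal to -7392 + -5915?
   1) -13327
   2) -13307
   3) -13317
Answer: 2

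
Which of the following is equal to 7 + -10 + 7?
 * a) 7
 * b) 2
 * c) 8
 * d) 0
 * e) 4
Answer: e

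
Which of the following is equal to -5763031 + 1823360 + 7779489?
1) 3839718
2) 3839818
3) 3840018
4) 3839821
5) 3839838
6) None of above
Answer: 2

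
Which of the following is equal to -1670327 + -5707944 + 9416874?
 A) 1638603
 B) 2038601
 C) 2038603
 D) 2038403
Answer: C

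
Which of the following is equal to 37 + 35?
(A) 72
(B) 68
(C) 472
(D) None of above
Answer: A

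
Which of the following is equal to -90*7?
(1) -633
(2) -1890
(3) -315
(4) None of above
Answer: 4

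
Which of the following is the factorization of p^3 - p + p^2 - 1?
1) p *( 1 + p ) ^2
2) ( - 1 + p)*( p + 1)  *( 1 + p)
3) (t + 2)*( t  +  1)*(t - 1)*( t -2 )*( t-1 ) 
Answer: 2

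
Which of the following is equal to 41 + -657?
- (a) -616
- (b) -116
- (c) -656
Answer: a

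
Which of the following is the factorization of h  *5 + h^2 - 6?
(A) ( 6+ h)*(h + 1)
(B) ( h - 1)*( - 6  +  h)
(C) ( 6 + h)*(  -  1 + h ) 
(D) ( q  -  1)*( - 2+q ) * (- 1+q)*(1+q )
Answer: C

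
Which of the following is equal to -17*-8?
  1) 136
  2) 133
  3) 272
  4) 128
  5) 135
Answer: 1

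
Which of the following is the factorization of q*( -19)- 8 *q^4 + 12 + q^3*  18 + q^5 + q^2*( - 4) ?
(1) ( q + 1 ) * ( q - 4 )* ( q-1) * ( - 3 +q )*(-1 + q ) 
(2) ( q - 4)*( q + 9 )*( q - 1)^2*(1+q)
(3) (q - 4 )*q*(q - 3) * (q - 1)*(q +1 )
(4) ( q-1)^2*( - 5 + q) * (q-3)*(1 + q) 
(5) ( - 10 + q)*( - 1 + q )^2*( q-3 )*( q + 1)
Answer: 1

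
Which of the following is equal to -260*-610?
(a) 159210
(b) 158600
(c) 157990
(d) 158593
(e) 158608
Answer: b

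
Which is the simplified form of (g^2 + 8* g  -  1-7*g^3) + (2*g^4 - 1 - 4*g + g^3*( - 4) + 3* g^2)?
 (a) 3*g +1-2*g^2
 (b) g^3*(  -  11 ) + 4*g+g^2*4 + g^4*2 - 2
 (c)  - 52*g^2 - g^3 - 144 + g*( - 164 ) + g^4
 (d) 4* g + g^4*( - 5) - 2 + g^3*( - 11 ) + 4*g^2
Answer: b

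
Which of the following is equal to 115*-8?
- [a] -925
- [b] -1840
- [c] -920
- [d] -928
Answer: c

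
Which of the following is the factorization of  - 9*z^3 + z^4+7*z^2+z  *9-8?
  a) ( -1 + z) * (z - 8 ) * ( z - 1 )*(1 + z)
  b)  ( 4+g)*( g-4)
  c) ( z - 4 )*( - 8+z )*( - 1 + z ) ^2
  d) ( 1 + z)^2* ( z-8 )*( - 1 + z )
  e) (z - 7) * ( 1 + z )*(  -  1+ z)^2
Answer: a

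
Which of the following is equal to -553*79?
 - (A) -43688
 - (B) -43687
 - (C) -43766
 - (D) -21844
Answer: B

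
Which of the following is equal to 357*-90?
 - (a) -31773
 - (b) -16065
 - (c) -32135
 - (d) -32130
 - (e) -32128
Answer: d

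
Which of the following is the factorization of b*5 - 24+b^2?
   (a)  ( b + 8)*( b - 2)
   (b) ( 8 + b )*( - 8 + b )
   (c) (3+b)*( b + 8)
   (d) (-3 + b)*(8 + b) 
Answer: d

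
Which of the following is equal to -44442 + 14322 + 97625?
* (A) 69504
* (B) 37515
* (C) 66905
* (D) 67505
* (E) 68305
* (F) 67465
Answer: D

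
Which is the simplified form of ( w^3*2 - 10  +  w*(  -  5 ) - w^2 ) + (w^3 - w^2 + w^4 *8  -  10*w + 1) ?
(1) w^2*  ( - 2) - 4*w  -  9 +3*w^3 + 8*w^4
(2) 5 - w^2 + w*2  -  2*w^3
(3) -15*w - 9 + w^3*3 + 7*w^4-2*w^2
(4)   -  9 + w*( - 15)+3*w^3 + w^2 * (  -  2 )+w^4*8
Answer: 4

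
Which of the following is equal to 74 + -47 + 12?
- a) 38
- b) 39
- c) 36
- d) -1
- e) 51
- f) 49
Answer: b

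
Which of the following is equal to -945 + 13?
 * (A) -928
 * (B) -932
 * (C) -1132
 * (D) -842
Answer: B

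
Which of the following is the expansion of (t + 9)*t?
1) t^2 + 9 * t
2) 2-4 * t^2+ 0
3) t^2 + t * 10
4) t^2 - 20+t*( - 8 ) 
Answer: 1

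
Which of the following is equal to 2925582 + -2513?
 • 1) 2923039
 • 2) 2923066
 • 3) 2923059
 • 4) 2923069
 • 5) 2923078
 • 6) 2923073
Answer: 4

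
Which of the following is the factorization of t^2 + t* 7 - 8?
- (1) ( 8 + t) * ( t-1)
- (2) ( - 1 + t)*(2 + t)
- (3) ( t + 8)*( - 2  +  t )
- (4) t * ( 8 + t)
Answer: 1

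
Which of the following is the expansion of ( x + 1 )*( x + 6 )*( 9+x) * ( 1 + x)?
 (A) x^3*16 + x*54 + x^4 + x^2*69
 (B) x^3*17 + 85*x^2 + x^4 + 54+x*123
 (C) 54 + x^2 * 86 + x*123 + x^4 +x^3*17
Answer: B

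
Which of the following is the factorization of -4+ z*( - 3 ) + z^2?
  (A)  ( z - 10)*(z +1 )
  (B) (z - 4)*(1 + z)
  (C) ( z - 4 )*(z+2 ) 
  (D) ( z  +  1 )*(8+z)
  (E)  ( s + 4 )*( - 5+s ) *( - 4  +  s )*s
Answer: B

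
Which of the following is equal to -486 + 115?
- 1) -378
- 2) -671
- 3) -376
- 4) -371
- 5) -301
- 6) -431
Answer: 4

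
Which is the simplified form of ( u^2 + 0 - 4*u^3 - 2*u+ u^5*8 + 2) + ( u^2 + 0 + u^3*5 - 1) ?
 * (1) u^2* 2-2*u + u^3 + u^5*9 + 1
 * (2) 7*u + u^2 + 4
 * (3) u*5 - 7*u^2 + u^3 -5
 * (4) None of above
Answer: 4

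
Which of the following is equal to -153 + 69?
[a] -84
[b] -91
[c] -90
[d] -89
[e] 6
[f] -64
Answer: a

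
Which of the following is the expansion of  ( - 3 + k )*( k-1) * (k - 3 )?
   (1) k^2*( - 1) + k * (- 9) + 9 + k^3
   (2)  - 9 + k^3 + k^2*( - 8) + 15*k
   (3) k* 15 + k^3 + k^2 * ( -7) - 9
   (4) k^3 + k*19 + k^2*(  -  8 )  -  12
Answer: 3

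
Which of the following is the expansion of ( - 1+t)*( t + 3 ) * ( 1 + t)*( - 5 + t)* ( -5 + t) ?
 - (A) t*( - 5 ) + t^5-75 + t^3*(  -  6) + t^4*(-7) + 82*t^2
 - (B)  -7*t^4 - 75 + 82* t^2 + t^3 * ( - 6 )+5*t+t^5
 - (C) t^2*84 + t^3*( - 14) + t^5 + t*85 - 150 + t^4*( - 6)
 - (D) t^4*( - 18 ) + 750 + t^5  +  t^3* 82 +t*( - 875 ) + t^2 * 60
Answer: B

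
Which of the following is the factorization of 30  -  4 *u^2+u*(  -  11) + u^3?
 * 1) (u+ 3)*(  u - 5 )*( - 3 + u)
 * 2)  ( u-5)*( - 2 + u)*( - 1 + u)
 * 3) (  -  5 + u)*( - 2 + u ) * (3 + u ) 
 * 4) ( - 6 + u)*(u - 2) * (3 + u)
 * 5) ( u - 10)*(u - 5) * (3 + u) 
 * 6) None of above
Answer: 3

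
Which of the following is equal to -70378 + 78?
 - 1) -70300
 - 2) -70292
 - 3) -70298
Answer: 1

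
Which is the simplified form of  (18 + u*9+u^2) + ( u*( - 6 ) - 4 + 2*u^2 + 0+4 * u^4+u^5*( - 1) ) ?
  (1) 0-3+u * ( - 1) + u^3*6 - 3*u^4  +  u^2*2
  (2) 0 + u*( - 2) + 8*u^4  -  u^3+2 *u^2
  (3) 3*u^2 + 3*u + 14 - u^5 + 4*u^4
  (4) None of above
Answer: 3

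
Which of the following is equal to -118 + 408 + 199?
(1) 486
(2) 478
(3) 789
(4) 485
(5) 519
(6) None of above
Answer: 6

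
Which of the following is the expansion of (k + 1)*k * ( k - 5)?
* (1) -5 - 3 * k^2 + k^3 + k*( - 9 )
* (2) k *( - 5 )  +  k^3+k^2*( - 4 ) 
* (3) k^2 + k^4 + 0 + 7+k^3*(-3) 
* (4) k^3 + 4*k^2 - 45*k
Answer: 2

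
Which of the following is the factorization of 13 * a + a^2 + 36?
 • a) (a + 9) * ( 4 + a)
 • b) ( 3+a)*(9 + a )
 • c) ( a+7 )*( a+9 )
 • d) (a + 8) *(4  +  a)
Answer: a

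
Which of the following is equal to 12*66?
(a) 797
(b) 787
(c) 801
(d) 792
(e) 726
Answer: d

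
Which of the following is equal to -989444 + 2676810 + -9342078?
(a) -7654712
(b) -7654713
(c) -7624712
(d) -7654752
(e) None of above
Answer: a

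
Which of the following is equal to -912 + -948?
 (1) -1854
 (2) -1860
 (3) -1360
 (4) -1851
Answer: 2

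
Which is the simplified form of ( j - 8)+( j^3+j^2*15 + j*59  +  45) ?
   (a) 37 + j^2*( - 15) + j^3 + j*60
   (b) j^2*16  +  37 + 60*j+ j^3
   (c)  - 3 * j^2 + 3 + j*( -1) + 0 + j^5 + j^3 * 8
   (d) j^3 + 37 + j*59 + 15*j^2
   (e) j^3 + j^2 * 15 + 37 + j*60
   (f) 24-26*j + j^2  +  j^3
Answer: e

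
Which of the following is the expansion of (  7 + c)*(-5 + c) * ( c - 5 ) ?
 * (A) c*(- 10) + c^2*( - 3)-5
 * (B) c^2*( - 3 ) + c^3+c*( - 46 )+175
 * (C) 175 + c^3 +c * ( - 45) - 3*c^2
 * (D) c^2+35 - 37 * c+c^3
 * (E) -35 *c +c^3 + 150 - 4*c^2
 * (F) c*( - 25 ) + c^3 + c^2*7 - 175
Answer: C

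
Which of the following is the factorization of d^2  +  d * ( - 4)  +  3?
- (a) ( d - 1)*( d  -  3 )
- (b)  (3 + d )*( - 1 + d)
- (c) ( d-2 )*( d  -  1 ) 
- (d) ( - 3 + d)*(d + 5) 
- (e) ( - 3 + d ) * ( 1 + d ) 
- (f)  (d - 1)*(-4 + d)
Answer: a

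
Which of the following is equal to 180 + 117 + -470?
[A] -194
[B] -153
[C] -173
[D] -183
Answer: C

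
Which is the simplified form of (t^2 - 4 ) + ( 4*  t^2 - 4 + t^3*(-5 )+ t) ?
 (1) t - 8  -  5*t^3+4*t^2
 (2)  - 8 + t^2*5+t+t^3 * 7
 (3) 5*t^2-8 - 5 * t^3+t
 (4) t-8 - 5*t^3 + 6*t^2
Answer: 3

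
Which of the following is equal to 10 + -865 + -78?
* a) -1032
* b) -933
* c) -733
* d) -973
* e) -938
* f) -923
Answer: b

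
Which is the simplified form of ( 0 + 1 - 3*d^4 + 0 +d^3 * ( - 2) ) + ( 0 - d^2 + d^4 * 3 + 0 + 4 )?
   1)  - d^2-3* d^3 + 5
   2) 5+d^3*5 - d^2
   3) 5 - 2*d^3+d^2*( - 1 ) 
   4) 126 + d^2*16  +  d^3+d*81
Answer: 3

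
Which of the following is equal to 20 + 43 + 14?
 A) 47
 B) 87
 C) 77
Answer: C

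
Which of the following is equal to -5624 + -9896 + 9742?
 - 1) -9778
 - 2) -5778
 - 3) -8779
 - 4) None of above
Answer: 2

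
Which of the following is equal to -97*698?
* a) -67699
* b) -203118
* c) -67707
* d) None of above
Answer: d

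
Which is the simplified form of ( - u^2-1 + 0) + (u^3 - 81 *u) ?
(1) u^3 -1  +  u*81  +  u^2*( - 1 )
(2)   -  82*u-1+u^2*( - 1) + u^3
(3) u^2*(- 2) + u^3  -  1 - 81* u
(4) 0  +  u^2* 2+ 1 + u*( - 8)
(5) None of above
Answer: 5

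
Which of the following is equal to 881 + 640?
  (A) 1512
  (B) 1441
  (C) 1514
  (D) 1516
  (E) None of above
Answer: E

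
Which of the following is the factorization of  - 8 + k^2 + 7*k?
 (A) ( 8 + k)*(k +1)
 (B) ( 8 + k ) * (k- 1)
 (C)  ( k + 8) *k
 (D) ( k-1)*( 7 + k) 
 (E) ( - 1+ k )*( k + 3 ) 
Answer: B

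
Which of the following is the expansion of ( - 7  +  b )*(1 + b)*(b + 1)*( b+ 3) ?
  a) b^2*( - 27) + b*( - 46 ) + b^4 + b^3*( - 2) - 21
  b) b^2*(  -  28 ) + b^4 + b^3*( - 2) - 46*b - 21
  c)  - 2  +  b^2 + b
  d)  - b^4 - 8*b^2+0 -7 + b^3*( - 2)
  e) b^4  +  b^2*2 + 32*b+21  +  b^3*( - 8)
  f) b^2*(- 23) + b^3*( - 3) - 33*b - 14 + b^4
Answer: b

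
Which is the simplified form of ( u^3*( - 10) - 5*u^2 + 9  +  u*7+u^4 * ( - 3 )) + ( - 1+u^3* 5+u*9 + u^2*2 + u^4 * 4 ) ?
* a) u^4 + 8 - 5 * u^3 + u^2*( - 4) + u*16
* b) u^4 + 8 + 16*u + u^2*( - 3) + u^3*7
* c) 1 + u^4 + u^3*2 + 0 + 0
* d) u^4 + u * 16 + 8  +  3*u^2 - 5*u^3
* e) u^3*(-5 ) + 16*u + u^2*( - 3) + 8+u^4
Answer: e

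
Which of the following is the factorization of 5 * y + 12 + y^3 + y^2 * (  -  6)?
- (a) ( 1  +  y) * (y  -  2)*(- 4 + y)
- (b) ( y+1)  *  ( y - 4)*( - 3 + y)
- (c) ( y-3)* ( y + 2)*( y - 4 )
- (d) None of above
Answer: b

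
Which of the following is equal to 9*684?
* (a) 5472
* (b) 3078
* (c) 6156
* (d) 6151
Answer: c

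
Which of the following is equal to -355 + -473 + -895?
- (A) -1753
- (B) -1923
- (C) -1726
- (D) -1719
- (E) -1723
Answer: E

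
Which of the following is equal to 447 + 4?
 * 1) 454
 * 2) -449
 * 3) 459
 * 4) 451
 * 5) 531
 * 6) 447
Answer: 4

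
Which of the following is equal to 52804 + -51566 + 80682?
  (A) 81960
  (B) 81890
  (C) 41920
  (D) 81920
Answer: D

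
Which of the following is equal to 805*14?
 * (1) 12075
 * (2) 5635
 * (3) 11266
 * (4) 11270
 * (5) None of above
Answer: 4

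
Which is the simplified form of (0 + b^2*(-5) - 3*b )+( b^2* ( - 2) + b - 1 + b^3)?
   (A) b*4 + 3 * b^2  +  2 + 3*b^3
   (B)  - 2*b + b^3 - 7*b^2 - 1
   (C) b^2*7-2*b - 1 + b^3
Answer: B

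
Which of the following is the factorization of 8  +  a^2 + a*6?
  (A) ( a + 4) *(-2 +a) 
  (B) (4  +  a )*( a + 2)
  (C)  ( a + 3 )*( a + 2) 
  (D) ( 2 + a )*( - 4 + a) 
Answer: B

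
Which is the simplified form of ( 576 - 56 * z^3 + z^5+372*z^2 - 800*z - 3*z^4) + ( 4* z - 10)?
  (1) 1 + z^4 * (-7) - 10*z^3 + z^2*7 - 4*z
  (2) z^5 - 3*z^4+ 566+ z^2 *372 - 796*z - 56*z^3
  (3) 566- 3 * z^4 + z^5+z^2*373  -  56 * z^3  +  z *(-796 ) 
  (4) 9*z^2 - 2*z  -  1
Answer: 2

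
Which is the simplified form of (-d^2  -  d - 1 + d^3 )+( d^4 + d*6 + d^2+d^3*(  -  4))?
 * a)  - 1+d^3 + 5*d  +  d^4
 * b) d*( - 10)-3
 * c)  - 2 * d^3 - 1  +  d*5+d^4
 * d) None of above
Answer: d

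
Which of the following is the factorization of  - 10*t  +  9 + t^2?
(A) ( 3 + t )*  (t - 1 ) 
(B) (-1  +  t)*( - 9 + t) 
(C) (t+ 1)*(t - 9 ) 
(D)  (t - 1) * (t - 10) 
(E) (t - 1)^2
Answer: B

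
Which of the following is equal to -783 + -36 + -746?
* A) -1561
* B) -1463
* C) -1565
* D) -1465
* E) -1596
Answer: C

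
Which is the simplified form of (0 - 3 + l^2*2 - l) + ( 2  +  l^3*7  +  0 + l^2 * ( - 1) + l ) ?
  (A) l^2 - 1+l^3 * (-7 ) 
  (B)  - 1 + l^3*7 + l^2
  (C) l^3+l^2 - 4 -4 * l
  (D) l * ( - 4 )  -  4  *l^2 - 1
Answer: B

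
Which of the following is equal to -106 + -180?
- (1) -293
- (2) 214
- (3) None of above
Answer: 3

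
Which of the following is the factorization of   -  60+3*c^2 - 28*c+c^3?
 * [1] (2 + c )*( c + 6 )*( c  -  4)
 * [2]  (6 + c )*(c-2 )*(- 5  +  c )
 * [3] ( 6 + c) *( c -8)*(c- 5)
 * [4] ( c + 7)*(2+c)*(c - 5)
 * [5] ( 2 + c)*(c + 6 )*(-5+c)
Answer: 5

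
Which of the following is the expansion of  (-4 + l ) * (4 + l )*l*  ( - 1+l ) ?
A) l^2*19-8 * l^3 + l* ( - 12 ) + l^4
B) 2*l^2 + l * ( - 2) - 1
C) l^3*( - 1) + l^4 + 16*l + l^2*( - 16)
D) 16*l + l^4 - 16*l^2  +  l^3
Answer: C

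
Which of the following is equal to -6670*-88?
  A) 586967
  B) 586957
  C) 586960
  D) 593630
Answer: C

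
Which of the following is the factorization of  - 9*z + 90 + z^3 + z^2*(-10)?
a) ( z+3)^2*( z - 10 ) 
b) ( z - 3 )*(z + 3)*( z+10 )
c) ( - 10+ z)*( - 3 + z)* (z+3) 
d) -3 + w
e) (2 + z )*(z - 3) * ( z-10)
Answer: c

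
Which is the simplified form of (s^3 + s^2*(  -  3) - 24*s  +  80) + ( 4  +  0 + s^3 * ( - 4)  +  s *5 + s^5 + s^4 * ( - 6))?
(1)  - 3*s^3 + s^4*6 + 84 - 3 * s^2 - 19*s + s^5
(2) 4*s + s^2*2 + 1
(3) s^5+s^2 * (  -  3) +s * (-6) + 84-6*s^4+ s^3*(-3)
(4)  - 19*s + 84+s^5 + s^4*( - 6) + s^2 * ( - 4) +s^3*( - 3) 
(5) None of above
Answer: 5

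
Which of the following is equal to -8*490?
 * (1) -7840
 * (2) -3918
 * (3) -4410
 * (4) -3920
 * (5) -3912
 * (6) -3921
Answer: 4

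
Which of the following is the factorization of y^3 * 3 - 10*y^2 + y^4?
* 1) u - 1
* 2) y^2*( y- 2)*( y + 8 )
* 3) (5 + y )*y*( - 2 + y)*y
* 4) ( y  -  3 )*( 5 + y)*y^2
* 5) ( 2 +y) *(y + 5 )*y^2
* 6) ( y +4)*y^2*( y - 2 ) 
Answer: 3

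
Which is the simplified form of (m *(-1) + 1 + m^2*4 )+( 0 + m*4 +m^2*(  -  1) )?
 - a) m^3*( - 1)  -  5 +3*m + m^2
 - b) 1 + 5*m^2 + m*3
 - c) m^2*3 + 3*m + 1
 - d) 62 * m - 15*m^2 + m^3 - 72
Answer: c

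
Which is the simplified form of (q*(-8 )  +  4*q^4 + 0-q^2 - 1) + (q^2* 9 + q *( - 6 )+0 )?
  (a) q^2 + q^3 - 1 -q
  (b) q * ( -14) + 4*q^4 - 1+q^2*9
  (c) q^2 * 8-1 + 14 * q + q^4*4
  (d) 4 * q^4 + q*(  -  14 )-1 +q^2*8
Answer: d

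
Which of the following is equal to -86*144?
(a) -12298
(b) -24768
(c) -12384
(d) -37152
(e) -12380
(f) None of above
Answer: c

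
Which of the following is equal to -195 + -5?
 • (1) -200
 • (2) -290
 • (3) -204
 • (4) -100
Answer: 1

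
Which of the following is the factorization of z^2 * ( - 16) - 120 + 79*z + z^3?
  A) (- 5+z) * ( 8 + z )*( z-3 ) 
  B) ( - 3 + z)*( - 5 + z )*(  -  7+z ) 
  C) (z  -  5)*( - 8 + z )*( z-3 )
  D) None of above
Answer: C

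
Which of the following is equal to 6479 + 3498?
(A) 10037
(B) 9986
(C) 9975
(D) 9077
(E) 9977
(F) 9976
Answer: E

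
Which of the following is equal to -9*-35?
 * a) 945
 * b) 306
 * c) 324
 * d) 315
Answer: d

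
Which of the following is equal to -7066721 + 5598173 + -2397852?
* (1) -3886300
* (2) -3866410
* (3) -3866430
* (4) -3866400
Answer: 4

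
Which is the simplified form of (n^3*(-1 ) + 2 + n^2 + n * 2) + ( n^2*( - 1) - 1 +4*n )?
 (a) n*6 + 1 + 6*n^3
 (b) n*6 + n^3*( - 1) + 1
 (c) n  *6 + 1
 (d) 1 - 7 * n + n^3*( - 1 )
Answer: b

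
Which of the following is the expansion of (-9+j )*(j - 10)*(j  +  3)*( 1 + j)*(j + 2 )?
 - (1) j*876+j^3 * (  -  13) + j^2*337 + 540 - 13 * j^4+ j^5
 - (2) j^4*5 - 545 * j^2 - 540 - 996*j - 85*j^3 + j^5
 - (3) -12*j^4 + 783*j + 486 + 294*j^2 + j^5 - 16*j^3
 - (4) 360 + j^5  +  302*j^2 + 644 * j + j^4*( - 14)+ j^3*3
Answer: 1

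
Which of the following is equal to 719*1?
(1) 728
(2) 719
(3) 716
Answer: 2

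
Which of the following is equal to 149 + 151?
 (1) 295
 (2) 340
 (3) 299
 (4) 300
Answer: 4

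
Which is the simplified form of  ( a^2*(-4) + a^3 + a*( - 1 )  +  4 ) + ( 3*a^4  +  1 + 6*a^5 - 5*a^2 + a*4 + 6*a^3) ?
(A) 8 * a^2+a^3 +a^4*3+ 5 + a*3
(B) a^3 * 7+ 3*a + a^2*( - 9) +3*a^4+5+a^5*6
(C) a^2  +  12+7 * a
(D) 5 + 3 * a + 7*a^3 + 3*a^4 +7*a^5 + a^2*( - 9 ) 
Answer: B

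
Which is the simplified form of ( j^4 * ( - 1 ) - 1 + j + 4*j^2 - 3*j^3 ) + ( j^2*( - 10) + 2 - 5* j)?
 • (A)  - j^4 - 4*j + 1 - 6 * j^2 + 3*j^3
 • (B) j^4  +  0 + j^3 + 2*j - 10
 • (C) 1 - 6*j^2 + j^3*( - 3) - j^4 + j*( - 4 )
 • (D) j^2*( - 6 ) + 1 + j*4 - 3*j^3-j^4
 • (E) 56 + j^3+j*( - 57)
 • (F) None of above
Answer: C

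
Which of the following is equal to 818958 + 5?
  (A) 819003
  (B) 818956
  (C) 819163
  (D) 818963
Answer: D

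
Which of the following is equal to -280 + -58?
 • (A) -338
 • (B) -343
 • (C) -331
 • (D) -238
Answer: A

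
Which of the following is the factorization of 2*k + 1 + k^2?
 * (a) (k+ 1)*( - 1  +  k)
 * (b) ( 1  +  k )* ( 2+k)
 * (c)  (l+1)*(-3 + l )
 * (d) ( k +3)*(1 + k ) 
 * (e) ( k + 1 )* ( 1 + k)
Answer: e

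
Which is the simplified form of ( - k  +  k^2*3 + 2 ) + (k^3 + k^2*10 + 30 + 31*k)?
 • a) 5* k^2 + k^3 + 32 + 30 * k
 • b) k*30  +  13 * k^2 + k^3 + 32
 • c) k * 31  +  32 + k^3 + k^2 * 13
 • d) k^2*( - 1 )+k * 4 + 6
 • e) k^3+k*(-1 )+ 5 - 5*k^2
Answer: b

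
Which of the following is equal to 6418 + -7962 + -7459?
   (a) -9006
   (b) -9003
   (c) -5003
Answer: b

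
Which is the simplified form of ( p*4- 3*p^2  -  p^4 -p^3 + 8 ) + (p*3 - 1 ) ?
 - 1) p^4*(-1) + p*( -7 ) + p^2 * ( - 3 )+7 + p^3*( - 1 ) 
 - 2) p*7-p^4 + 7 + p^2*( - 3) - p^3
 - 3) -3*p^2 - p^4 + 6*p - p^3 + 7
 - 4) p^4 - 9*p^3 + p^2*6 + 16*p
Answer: 2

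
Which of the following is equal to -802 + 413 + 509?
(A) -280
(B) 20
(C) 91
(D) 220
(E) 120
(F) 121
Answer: E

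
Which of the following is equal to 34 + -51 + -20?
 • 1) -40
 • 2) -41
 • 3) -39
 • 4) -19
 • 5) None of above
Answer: 5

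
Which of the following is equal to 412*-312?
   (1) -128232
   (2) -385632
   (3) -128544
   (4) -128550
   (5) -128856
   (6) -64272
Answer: 3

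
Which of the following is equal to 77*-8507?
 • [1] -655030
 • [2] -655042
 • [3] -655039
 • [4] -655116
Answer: 3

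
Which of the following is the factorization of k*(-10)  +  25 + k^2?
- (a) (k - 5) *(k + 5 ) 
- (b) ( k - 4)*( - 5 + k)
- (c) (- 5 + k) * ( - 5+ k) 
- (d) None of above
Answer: c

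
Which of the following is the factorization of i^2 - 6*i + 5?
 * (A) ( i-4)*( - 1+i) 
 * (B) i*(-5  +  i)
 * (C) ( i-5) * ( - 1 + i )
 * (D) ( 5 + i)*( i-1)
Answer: C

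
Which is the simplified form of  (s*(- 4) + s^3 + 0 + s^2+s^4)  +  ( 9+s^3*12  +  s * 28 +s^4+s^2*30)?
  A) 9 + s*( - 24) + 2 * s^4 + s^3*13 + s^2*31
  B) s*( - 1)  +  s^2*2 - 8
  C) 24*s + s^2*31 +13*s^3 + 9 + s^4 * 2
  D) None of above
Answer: C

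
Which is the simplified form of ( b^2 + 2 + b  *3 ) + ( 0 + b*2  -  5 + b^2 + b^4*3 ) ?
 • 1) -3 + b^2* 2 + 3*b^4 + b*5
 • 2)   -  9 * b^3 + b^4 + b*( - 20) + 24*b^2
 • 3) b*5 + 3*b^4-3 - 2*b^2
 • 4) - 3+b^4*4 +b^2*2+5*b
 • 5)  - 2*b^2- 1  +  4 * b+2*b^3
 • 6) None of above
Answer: 1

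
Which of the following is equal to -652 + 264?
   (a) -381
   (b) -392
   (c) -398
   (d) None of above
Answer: d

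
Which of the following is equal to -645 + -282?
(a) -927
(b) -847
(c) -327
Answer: a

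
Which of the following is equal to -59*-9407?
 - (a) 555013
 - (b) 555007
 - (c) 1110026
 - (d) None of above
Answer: a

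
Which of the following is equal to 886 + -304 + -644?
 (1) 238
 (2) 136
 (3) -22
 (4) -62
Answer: 4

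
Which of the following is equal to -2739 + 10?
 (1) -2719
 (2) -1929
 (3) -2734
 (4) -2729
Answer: 4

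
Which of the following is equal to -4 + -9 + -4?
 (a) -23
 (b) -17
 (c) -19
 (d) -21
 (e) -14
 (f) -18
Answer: b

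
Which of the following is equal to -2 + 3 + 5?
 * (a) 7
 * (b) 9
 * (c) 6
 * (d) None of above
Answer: c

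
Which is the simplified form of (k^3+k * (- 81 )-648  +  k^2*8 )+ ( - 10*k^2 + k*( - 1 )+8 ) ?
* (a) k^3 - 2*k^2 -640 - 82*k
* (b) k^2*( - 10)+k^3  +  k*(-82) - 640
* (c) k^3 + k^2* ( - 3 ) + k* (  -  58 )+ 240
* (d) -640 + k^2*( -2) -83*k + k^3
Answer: a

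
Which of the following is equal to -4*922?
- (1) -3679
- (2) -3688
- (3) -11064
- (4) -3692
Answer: 2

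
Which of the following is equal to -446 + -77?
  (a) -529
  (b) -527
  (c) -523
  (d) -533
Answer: c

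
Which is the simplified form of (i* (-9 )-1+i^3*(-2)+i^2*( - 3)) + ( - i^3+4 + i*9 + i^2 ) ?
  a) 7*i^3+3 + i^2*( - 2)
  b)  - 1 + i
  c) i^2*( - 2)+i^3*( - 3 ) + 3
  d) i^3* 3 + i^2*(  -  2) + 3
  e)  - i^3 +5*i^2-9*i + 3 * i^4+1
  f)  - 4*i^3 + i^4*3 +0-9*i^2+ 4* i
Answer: c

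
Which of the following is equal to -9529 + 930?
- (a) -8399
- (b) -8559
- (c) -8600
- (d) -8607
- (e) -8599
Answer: e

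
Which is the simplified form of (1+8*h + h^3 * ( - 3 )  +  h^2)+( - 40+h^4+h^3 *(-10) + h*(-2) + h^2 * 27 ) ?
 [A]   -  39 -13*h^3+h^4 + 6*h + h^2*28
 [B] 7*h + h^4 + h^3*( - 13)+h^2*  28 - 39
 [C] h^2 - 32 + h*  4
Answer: A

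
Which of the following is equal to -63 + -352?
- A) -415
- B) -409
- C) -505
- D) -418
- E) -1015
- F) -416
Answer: A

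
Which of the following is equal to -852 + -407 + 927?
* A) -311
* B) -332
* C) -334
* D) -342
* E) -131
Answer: B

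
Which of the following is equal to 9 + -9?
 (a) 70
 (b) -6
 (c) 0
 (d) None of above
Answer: c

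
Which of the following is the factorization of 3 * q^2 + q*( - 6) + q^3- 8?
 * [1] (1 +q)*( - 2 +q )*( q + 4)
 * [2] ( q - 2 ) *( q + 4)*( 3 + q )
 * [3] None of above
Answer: 1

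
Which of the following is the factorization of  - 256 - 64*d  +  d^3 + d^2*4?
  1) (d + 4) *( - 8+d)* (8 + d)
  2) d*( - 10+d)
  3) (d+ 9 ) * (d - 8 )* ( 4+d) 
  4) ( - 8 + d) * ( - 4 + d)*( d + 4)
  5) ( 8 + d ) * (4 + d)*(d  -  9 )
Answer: 1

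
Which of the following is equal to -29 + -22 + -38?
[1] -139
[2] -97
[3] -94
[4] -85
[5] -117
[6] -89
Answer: 6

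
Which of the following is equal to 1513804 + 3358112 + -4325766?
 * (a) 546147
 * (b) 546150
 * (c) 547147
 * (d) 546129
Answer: b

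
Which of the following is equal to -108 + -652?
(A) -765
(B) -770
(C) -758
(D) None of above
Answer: D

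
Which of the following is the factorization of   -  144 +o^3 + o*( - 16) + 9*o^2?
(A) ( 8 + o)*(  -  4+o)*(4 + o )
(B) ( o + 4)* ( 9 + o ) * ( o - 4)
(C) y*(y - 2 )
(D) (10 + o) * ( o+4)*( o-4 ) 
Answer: B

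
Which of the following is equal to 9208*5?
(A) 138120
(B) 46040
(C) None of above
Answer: B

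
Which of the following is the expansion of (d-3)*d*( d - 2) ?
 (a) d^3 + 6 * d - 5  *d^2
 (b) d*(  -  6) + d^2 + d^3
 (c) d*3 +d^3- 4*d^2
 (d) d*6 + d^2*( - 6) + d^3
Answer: a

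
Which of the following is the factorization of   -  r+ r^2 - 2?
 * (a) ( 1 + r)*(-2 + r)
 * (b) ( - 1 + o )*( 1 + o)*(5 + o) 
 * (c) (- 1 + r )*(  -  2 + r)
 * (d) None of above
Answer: a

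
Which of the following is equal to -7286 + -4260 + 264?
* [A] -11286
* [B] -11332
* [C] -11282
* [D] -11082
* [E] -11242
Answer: C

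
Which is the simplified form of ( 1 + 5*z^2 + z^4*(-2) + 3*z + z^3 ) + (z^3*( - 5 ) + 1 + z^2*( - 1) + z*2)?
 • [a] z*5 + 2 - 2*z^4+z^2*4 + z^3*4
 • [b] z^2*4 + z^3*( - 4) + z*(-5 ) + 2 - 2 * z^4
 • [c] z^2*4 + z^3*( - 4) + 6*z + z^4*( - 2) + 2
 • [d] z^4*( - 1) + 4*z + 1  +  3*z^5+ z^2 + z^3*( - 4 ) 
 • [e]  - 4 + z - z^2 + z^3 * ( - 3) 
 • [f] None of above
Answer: f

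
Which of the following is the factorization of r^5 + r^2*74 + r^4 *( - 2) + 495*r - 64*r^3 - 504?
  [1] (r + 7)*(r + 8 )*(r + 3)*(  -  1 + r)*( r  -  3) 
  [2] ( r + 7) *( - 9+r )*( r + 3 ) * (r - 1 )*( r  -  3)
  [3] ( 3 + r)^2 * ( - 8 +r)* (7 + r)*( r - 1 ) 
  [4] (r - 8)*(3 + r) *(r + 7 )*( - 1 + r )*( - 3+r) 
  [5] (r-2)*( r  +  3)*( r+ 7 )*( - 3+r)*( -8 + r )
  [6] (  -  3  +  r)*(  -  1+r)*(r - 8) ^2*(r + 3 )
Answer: 4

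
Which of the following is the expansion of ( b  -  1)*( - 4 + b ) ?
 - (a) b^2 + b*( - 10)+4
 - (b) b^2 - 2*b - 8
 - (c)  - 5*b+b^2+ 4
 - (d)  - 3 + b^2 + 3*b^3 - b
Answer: c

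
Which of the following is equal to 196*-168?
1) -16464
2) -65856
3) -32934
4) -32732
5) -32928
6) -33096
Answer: 5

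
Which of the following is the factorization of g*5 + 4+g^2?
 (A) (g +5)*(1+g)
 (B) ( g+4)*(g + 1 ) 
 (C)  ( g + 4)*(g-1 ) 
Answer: B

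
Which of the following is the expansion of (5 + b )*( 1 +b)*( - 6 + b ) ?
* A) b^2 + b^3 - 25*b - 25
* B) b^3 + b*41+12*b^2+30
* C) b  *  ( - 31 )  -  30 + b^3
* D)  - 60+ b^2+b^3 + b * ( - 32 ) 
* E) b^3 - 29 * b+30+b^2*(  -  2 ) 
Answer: C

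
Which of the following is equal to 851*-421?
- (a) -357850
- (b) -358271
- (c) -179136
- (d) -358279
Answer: b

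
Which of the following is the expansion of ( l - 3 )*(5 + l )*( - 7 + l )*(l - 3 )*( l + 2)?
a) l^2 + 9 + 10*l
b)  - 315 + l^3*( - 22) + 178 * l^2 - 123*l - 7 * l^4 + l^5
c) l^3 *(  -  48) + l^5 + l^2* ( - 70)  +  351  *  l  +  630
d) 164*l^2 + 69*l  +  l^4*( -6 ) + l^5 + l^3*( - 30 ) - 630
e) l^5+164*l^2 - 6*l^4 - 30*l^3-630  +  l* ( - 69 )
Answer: d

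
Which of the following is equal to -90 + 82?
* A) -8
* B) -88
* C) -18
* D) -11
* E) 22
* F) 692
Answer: A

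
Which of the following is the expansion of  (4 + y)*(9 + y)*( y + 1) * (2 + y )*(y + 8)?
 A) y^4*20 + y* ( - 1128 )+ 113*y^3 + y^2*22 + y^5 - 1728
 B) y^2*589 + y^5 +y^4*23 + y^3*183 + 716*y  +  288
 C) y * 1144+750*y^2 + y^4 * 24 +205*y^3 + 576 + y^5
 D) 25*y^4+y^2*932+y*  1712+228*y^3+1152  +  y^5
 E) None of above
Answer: C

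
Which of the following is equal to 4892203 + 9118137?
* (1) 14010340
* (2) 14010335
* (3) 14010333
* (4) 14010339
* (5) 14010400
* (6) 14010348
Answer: 1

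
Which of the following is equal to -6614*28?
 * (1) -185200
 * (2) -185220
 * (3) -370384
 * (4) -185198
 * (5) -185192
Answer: 5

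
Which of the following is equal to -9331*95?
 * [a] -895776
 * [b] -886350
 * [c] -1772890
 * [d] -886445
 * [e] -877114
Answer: d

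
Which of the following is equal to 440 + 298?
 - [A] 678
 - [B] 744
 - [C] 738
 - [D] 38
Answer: C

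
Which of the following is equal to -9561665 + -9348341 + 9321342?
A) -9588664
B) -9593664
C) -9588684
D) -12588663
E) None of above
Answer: A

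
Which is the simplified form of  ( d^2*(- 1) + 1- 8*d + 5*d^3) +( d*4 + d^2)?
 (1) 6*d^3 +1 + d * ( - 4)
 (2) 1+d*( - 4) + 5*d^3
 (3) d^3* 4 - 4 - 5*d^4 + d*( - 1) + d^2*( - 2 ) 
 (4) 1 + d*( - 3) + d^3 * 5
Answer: 2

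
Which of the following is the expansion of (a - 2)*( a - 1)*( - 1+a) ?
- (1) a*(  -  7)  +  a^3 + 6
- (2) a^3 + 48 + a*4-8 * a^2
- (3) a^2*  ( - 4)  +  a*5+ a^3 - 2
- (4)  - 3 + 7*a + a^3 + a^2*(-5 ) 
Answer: 3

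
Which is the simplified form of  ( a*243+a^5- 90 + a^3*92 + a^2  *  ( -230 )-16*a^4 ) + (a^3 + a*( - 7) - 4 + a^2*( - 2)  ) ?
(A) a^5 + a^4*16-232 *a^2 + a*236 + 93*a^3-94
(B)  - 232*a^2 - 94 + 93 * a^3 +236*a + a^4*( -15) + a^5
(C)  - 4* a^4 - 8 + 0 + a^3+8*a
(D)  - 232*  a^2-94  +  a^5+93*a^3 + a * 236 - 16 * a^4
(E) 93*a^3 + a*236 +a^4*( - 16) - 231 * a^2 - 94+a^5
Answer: D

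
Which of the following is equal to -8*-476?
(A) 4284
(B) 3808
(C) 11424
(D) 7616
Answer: B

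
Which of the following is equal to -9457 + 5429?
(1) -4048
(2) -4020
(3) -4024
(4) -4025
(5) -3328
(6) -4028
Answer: 6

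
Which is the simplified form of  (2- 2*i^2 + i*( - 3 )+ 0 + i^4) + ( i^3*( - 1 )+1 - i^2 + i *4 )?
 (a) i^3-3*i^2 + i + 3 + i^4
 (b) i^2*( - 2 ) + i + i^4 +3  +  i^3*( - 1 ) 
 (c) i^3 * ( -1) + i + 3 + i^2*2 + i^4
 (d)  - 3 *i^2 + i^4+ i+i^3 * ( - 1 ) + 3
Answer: d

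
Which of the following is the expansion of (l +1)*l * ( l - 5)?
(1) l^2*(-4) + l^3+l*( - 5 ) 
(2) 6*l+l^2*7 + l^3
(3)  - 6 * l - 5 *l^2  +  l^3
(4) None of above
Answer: 1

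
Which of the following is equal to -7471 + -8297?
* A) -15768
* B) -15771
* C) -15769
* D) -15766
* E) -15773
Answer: A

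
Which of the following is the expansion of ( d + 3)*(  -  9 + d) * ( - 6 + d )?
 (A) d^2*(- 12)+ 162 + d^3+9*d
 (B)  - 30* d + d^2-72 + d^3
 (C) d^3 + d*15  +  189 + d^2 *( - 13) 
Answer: A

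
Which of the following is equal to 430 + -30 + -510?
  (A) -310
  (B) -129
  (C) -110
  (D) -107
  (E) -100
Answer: C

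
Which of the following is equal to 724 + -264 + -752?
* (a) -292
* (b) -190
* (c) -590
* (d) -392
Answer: a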